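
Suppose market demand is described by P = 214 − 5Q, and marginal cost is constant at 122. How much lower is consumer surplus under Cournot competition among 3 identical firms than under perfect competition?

Consumer surplus falls by 370.3

Competitive firms price at marginal cost: P = 122, giving Q = 18.4.
CS = ½·(214 − 122)·18.4 = 846.4.
Cournot with 3 identical firms: the symmetric best-response condition is 214 − 20q = 122. Each firm produces q = 4.6, total output Q = 13.8, price P = 145.
CS = ½·(214 − 145)·13.8 = 476.1.
Change in consumer surplus: 476.1 − 846.4 = −370.3.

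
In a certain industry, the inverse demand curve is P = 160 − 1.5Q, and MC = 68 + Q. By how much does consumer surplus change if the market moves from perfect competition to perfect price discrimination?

Under competition P = MC: 160 − 1.5Q = 68 + Q ⇒ Q = 36.8, P = 104.8.
CS = ½·(160 − 104.8)·36.8 = 1015.68.
A perfectly discriminating monopolist sells every unit with P(Q) ≥ MC(Q), so output equals the competitive quantity Q = 36.8. Each buyer pays their reservation price, so CS = 0 and the firm captures all surplus.
CS = 0.
Change in consumer surplus: 0 − 1015.68 = −1015.68.

CS falls by 1015.68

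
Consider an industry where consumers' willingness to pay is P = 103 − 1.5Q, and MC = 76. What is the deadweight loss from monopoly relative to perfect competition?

Perfect competition: P = MC = 76, so 103 − 1.5Q = 76 and Q = 18.
A monopolist chooses Q where MR = MC. MR = 103 − 3Q; setting this equal to 76 gives Q = 9 and P = 89.5.
DWL is the triangle between Q = 9 and Q = 18: ½·(18 − 9)·(89.5 − 76) = 60.75.

DWL = 60.75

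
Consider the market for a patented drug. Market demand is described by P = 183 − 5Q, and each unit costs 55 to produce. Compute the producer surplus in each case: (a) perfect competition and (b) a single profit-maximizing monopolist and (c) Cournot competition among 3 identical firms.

Competition: PS = 0; Monopoly: PS = 819.2; Cournot: PS = 614.4

Perfect competition: P = MC = 55, so 183 − 5Q = 55 and Q = 25.6.
PS = (55 − 55)·25.6 = 0.
The monopolist equates marginal revenue to marginal cost: 183 − 10Q = 55, so Q = 12.8. From demand, P = 119.
PS = (119 − 55)·12.8 = 819.2.
With 3 symmetric Cournot firms, each firm's FOC gives 183 − 20q = 55, so q = 6.4, Q = 3·6.4 = 19.2, and P = 87.
PS = (87 − 55)·19.2 = 614.4.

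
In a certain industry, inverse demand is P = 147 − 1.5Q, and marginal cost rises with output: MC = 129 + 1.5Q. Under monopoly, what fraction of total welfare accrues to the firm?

PS/TS = 0.75

A monopolist chooses Q where MR = MC. MR = 147 − 3Q; setting this equal to 129 + 1.5Q gives Q = 4 and P = 141.
CS = ½·(147 − 141)·4 = 12.
PS = P·Q − VC(Q) = 141·4 − (129·4 + ½·1.5·4²) = 36.
Share captured = PS/TS = 36/48 = 0.75.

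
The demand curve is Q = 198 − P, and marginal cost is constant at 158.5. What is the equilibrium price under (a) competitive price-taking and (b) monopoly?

Inverting demand: P = 198 − Q.
Perfect competition: P = MC = 158.5, so 198 − Q = 158.5 and Q = 39.5.
The monopolist equates marginal revenue to marginal cost: 198 − 2Q = 158.5, so Q = 19.75. From demand, P = 178.25.

Competition: P = 158.5; Monopoly: P = 178.25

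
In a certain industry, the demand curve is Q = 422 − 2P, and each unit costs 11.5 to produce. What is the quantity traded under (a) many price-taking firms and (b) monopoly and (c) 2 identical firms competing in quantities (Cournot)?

Competition: Q = 399; Monopoly: Q = 199.5; Cournot: Q = 266

Inverting demand: P = 211 − 0.5Q.
Under competition P = MC = 11.5, so Q = (211 − 11.5)/0.5 = 399.
A monopolist chooses Q where MR = MC. MR = 211 − Q; setting this equal to 11.5 gives Q = 199.5 and P = 111.25.
Cournot with 2 identical firms: the symmetric best-response condition is 211 − 1.5q = 11.5. Each firm produces q = 133, total output Q = 266, price P = 78.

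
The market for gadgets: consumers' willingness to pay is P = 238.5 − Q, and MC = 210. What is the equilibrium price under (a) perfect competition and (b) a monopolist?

Perfect competition: P = MC = 210, so 238.5 − Q = 210 and Q = 28.5.
A monopolist chooses Q where MR = MC. MR = 238.5 − 2Q; setting this equal to 210 gives Q = 14.25 and P = 224.25.

Competition: P = 210; Monopoly: P = 224.25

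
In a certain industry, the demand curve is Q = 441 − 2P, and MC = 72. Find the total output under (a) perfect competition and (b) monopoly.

Inverting demand: P = 220.5 − 0.5Q.
Competitive firms price at marginal cost: P = 72, giving Q = 297.
The monopolist equates marginal revenue to marginal cost: 220.5 − Q = 72, so Q = 148.5. From demand, P = 146.25.

Competition: Q = 297; Monopoly: Q = 148.5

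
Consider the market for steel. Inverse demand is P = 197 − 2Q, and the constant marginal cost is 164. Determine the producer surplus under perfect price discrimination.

With perfect price discrimination, output is the efficient level Q = 16.5 (where demand meets MC), but every buyer pays their willingness to pay: CS = 0 and PS = total surplus.
PS = ½·(197 − 164)·16.5 = 272.25.

PS = 272.25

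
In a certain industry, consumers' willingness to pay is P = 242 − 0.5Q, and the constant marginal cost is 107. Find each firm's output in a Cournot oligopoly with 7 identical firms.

With 7 symmetric Cournot firms, each firm's FOC gives 242 − 4q = 107, so q = 33.75, Q = 7·33.75 = 236.25, and P = 123.875.

q_i = 33.75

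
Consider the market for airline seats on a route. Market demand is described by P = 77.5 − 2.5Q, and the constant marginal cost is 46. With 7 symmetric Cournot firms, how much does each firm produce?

q_i = 1.575

In a 7-firm Cournot equilibrium, symmetry and the first-order condition give q = (77.5 − 46)/(20) = 1.575. So Q = 11.025 and P = 799/16.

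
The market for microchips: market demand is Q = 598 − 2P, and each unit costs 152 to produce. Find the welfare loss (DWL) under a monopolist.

Inverting demand: P = 299 − 0.5Q.
Perfect competition: P = MC = 152, so 299 − 0.5Q = 152 and Q = 294.
Monopoly sets MR = MC: 299 − Q = 152 ⇒ Q = 147, P = 299 − 0.5·147 = 225.5.
DWL is the triangle between Q = 147 and Q = 294: ½·(294 − 147)·(225.5 − 152) = 5402.25.

DWL = 5402.25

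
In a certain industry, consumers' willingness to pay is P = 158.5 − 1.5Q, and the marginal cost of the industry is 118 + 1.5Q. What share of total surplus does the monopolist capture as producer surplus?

The monopolist equates marginal revenue to marginal cost: 158.5 − 3Q = 118 + 1.5Q, so Q = 9. From demand, P = 145.
CS = ½·(158.5 − 145)·9 = 60.75.
PS = P·Q − VC(Q) = 145·9 − (118·9 + ½·1.5·9²) = 182.25.
Share captured = PS/TS = 182.25/243 = 0.75.

PS/TS = 0.75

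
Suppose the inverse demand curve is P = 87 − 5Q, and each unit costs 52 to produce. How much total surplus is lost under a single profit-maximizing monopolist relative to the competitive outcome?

DWL = 30.625

Perfect competition: P = MC = 52, so 87 − 5Q = 52 and Q = 7.
A monopolist chooses Q where MR = MC. MR = 87 − 10Q; setting this equal to 52 gives Q = 3.5 and P = 69.5.
DWL is the triangle between Q = 3.5 and Q = 7: ½·(7 − 3.5)·(69.5 − 52) = 30.625.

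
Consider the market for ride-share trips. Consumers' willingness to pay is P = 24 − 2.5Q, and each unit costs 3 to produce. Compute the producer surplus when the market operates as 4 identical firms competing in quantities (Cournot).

PS = 28.224

Cournot with 4 identical firms: the symmetric best-response condition is 24 − 12.5q = 3. Each firm produces q = 1.68, total output Q = 6.72, price P = 7.2.
PS = (7.2 − 3)·6.72 = 28.224.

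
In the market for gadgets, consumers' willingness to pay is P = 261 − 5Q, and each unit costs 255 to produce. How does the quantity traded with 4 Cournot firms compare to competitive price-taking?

Cournot: Q = 0.96; Competition: Q = 1.2

In a 4-firm Cournot equilibrium, symmetry and the first-order condition give q = (261 − 255)/(25) = 0.24. So Q = 0.96 and P = 256.2.
Under competition P = MC = 255, so Q = (261 − 255)/5 = 1.2.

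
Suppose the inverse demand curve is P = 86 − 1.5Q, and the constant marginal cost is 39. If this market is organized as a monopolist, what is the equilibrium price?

P = 62.5

Monopoly sets MR = MC: 86 − 3Q = 39 ⇒ Q = 47/3, P = 86 − 1.5·47/3 = 62.5.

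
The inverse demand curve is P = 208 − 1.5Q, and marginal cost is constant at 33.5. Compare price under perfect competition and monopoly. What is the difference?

Under competition P = MC = 33.5, so Q = (208 − 33.5)/1.5 = 349/3.
The monopolist equates marginal revenue to marginal cost: 208 − 3Q = 33.5, so Q = 349/6. From demand, P = 120.75.
Change in price: 120.75 − 33.5 = 87.25.

P rises by 87.25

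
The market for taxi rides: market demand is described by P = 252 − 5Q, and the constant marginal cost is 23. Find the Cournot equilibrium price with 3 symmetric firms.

P = 80.25

Cournot with 3 identical firms: the symmetric best-response condition is 252 − 20q = 23. Each firm produces q = 11.45, total output Q = 34.35, price P = 80.25.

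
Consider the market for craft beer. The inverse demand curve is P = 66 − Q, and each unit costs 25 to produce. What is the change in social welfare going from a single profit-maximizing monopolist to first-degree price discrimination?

TS rises by 210.125

Monopoly sets MR = MC: 66 − 2Q = 25 ⇒ Q = 20.5, P = 66 − 20.5 = 45.5.
CS = ½·(66 − 45.5)·20.5 = 210.125; PS = (45.5 − 25)·20.5 = 420.25; TS = 630.375.
With perfect price discrimination, output is the efficient level Q = 41 (where demand meets MC), but every buyer pays their willingness to pay: CS = 0 and PS = total surplus.
TS = 840.5 (equal to competitive TS).
Change in social welfare: 840.5 − 630.375 = 210.125.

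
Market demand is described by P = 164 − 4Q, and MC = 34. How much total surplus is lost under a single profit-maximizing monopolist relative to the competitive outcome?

DWL = 528.125

Competitive firms price at marginal cost: P = 34, giving Q = 32.5.
The monopolist equates marginal revenue to marginal cost: 164 − 8Q = 34, so Q = 16.25. From demand, P = 99.
DWL is the triangle between Q = 16.25 and Q = 32.5: ½·(32.5 − 16.25)·(99 − 34) = 528.125.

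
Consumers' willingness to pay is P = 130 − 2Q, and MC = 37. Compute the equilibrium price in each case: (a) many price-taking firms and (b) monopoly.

Competition: P = 37; Monopoly: P = 83.5

Under competition P = MC = 37, so Q = (130 − 37)/2 = 46.5.
Monopoly sets MR = MC: 130 − 4Q = 37 ⇒ Q = 23.25, P = 130 − 2·23.25 = 83.5.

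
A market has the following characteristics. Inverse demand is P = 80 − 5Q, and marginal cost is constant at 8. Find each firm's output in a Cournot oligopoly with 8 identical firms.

Cournot with 8 identical firms: the symmetric best-response condition is 80 − 45q = 8. Each firm produces q = 1.6, total output Q = 12.8, price P = 16.

q_i = 1.6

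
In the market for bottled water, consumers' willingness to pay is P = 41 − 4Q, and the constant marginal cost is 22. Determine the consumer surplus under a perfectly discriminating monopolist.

A perfectly discriminating monopolist sells every unit with P(Q) ≥ MC(Q), so output equals the competitive quantity Q = 4.75. Each buyer pays their reservation price, so CS = 0 and the firm captures all surplus.
CS = 0.

CS = 0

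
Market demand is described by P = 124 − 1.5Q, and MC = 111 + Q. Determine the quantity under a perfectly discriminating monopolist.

A perfectly discriminating monopolist sells every unit with P(Q) ≥ MC(Q), so output equals the competitive quantity Q = 5.2. Each buyer pays their reservation price, so CS = 0 and the firm captures all surplus.

Q = 5.2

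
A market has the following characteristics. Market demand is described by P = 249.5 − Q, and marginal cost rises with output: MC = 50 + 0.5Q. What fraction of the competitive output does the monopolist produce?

Q_m/Q_c = 0.6

The monopolist equates marginal revenue to marginal cost: 249.5 − 2Q = 50 + 0.5Q, so Q = 79.8. From demand, P = 169.7.
Under competition P = MC: 249.5 − Q = 50 + 0.5Q ⇒ Q = 133, P = 116.5.
Ratio Q_m/Q_c = 79.8/133 = 0.6.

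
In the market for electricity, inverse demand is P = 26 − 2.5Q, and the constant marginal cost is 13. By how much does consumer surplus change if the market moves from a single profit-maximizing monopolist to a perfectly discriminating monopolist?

Monopoly sets MR = MC: 26 − 5Q = 13 ⇒ Q = 2.6, P = 26 − 2.5·2.6 = 19.5.
CS = ½·(26 − 19.5)·2.6 = 8.45.
A perfectly discriminating monopolist sells every unit with P(Q) ≥ MC(Q), so output equals the competitive quantity Q = 5.2. Each buyer pays their reservation price, so CS = 0 and the firm captures all surplus.
CS = 0.
Change in consumer surplus: 0 − 8.45 = −8.45.

CS falls by 8.45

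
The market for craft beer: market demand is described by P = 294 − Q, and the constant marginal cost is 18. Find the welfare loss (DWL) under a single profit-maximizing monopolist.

Under competition P = MC = 18, so Q = (294 − 18)/1 = 276.
The monopolist equates marginal revenue to marginal cost: 294 − 2Q = 18, so Q = 138. From demand, P = 156.
DWL is the triangle between Q = 138 and Q = 276: ½·(276 − 138)·(156 − 18) = 9522.

DWL = 9522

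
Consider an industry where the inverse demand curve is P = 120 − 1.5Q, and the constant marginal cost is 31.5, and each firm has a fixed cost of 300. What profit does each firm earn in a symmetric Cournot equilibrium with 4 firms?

π_i = −91.14

In a 4-firm Cournot equilibrium, symmetry and the first-order condition give q = (120 − 31.5)/(7.5) = 11.8. So Q = 47.2 and P = 49.2.
Each firm's profit = (49.2 − 31.5)·11.8 − 300 = −91.14.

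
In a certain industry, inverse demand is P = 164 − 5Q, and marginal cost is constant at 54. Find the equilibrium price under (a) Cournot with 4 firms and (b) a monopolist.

Cournot with 4 identical firms: the symmetric best-response condition is 164 − 25q = 54. Each firm produces q = 4.4, total output Q = 17.6, price P = 76.
A monopolist chooses Q where MR = MC. MR = 164 − 10Q; setting this equal to 54 gives Q = 11 and P = 109.

Cournot: P = 76; Monopoly: P = 109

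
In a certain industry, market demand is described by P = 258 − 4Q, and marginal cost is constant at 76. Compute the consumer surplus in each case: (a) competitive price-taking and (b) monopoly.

Competition: CS = 4140.5; Monopoly: CS = 1035.125

Perfect competition: P = MC = 76, so 258 − 4Q = 76 and Q = 45.5.
CS = ½·(258 − 76)·45.5 = 4140.5.
A monopolist chooses Q where MR = MC. MR = 258 − 8Q; setting this equal to 76 gives Q = 22.75 and P = 167.
CS = ½·(258 − 167)·22.75 = 1035.125.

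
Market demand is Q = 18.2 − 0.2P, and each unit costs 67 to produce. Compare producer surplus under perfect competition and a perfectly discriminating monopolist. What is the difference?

Producer surplus rises by 57.6

Inverting demand: P = 91 − 5Q.
Under competition P = MC = 67, so Q = (91 − 67)/5 = 4.8.
PS = (67 − 67)·4.8 = 0.
Under first-degree price discrimination the firm charges each unit its demand price and produces up to where P = MC, i.e. Q = 4.8. Consumer surplus is zero; producer surplus equals total surplus.
PS = ½·(91 − 67)·4.8 = 57.6.
Change in producer surplus: 57.6 − 0 = 57.6.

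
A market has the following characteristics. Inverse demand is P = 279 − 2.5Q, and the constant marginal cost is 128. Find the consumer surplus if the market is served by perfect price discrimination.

A perfectly discriminating monopolist sells every unit with P(Q) ≥ MC(Q), so output equals the competitive quantity Q = 60.4. Each buyer pays their reservation price, so CS = 0 and the firm captures all surplus.
CS = 0.

CS = 0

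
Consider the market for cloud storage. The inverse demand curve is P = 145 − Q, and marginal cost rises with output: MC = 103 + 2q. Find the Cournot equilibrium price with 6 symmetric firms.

P = 117

Cournot with 6 identical firms: the symmetric best-response condition is 145 − 7q = 103 + 2q. Each firm produces q = 14/3, total output Q = 28, price P = 117.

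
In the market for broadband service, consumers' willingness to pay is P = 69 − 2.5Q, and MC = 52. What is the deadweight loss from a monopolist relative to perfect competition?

DWL = 14.45

Under competition P = MC = 52, so Q = (69 − 52)/2.5 = 6.8.
A monopolist chooses Q where MR = MC. MR = 69 − 5Q; setting this equal to 52 gives Q = 3.4 and P = 60.5.
DWL is the triangle between Q = 3.4 and Q = 6.8: ½·(6.8 − 3.4)·(60.5 − 52) = 14.45.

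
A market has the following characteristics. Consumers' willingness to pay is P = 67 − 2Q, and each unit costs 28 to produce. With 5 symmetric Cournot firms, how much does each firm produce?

In a 5-firm Cournot equilibrium, symmetry and the first-order condition give q = (67 − 28)/(12) = 3.25. So Q = 16.25 and P = 34.5.

q_i = 3.25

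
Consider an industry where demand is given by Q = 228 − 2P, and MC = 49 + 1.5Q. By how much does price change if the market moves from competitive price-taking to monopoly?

Inverting demand: P = 114 − 0.5Q.
Under competition P = MC: 114 − 0.5Q = 49 + 1.5Q ⇒ Q = 32.5, P = 97.75.
The monopolist equates marginal revenue to marginal cost: 114 − Q = 49 + 1.5Q, so Q = 26. From demand, P = 101.
Change in price: 101 − 97.75 = 3.25.

Price rises by 3.25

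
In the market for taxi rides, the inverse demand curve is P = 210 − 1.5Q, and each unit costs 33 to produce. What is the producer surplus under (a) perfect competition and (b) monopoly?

Under competition P = MC = 33, so Q = (210 − 33)/1.5 = 118.
PS = (33 − 33)·118 = 0.
Monopoly sets MR = MC: 210 − 3Q = 33 ⇒ Q = 59, P = 210 − 1.5·59 = 121.5.
PS = (121.5 − 33)·59 = 5221.5.

Competition: PS = 0; Monopoly: PS = 5221.5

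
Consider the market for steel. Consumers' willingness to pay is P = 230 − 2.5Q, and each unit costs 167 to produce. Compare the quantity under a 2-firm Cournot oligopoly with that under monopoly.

Cournot: Q = 16.8; Monopoly: Q = 12.6

With 2 symmetric Cournot firms, each firm's FOC gives 230 − 7.5q = 167, so q = 8.4, Q = 2·8.4 = 16.8, and P = 188.
The monopolist equates marginal revenue to marginal cost: 230 − 5Q = 167, so Q = 12.6. From demand, P = 198.5.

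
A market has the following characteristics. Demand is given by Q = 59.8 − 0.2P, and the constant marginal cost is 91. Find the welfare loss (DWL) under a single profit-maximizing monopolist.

DWL = 1081.6

Inverting demand: P = 299 − 5Q.
Under competition P = MC = 91, so Q = (299 − 91)/5 = 41.6.
The monopolist equates marginal revenue to marginal cost: 299 − 10Q = 91, so Q = 20.8. From demand, P = 195.
DWL is the triangle between Q = 20.8 and Q = 41.6: ½·(41.6 − 20.8)·(195 − 91) = 1081.6.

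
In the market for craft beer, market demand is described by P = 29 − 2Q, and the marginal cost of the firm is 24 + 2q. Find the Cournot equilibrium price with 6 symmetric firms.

Cournot with 6 identical firms: the symmetric best-response condition is 29 − 14q = 24 + 2q. Each firm produces q = 5/16, total output Q = 1.875, price P = 25.25.

P = 25.25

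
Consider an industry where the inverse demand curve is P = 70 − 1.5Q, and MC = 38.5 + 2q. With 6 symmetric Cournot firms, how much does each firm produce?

q_i = 2.52

With 6 symmetric Cournot firms, each firm's FOC gives 70 − 10.5q = 38.5 + 2q, so q = 2.52, Q = 6·2.52 = 15.12, and P = 47.32.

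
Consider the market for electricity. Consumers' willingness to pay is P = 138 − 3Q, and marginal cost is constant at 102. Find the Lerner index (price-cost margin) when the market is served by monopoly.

Lerner index = 0.15

The monopolist equates marginal revenue to marginal cost: 138 − 6Q = 102, so Q = 6. From demand, P = 120.
Lerner index = (P − MC)/P = (120 − 102)/120 = 0.15.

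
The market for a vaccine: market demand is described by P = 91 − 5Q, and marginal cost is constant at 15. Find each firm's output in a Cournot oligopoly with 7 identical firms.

Cournot with 7 identical firms: the symmetric best-response condition is 91 − 40q = 15. Each firm produces q = 1.9, total output Q = 13.3, price P = 24.5.

q_i = 1.9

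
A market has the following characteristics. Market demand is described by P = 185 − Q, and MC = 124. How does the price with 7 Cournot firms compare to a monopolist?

Cournot with 7 identical firms: the symmetric best-response condition is 185 − 8q = 124. Each firm produces q = 7.625, total output Q = 53.375, price P = 131.625.
The monopolist equates marginal revenue to marginal cost: 185 − 2Q = 124, so Q = 30.5. From demand, P = 154.5.

Cournot: P = 131.625; Monopoly: P = 154.5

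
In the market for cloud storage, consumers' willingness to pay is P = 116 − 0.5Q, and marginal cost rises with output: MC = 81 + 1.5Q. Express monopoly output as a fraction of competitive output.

Q_m/Q_c = 0.8

A monopolist chooses Q where MR = MC. MR = 116 − Q; setting this equal to 81 + 1.5Q gives Q = 14 and P = 109.
Under competition P = MC: 116 − 0.5Q = 81 + 1.5Q ⇒ Q = 17.5, P = 107.25.
Ratio Q_m/Q_c = 14/17.5 = 0.8.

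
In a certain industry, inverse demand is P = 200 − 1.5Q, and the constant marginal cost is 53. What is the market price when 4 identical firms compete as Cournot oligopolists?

P = 82.4

In a 4-firm Cournot equilibrium, symmetry and the first-order condition give q = (200 − 53)/(7.5) = 19.6. So Q = 78.4 and P = 82.4.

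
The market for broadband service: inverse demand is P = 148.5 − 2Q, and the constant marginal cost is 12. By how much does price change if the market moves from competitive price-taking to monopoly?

Price rises by 68.25

Under competition P = MC = 12, so Q = (148.5 − 12)/2 = 68.25.
A monopolist chooses Q where MR = MC. MR = 148.5 − 4Q; setting this equal to 12 gives Q = 34.125 and P = 80.25.
Change in price: 80.25 − 12 = 68.25.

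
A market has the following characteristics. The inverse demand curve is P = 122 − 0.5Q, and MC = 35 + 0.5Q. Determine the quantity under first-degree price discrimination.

Under first-degree price discrimination the firm charges each unit its demand price and produces up to where P = MC, i.e. Q = 87. Consumer surplus is zero; producer surplus equals total surplus.

Q = 87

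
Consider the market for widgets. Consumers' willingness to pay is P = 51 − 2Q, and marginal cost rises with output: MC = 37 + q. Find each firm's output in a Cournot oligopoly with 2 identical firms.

In a 2-firm Cournot equilibrium, symmetry and the first-order condition give q = (51 − 37)/(7) = 2. So Q = 4 and P = 43.

q_i = 2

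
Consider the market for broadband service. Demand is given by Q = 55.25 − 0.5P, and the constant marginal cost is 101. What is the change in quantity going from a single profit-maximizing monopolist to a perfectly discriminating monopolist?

Inverting demand: P = 110.5 − 2Q.
The monopolist equates marginal revenue to marginal cost: 110.5 − 4Q = 101, so Q = 2.375. From demand, P = 105.75.
With perfect price discrimination, output is the efficient level Q = 4.75 (where demand meets MC), but every buyer pays their willingness to pay: CS = 0 and PS = total surplus.
Change in quantity: 4.75 − 2.375 = 2.375.

Q rises by 2.375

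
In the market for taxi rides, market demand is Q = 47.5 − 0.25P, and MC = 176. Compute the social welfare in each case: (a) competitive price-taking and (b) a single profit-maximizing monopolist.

Competition: TS = 24.5; Monopoly: TS = 18.375

Inverting demand: P = 190 − 4Q.
Competitive firms price at marginal cost: P = 176, giving Q = 3.5.
CS = ½·(190 − 176)·3.5 = 24.5; PS = (176 − 176)·3.5 = 0; TS = 24.5.
A monopolist chooses Q where MR = MC. MR = 190 − 8Q; setting this equal to 176 gives Q = 1.75 and P = 183.
CS = ½·(190 − 183)·1.75 = 6.125; PS = (183 − 176)·1.75 = 12.25; TS = 18.375.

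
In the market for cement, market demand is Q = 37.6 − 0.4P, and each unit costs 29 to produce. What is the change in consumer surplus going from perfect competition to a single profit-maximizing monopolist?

Inverting demand: P = 94 − 2.5Q.
Perfect competition: P = MC = 29, so 94 − 2.5Q = 29 and Q = 26.
CS = ½·(94 − 29)·26 = 845.
A monopolist chooses Q where MR = MC. MR = 94 − 5Q; setting this equal to 29 gives Q = 13 and P = 61.5.
CS = ½·(94 − 61.5)·13 = 211.25.
Change in consumer surplus: 211.25 − 845 = −633.75.

CS falls by 633.75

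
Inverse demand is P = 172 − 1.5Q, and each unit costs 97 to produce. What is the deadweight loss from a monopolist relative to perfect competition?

Perfect competition: P = MC = 97, so 172 − 1.5Q = 97 and Q = 50.
A monopolist chooses Q where MR = MC. MR = 172 − 3Q; setting this equal to 97 gives Q = 25 and P = 134.5.
DWL is the triangle between Q = 25 and Q = 50: ½·(50 − 25)·(134.5 − 97) = 468.75.

DWL = 468.75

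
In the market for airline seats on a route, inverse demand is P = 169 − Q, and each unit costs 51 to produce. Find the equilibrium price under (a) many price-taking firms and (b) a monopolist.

Perfect competition: P = MC = 51, so 169 − Q = 51 and Q = 118.
Monopoly sets MR = MC: 169 − 2Q = 51 ⇒ Q = 59, P = 169 − 59 = 110.

Competition: P = 51; Monopoly: P = 110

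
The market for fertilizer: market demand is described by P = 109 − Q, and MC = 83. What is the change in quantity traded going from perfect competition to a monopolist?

Competitive firms price at marginal cost: P = 83, giving Q = 26.
A monopolist chooses Q where MR = MC. MR = 109 − 2Q; setting this equal to 83 gives Q = 13 and P = 96.
Change in quantity traded: 13 − 26 = −13.

Q falls by 13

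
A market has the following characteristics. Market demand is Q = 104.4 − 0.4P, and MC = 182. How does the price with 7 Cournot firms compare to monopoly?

Inverting demand: P = 261 − 2.5Q.
In a 7-firm Cournot equilibrium, symmetry and the first-order condition give q = (261 − 182)/(20) = 3.95. So Q = 27.65 and P = 191.875.
Monopoly sets MR = MC: 261 − 5Q = 182 ⇒ Q = 15.8, P = 261 − 2.5·15.8 = 221.5.

Cournot: P = 191.875; Monopoly: P = 221.5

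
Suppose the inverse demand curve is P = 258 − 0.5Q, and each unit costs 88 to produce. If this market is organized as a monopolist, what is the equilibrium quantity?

Q = 170

The monopolist equates marginal revenue to marginal cost: 258 − Q = 88, so Q = 170. From demand, P = 173.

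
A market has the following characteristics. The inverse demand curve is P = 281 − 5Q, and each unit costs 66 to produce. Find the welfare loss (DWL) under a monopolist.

Competitive firms price at marginal cost: P = 66, giving Q = 43.
A monopolist chooses Q where MR = MC. MR = 281 − 10Q; setting this equal to 66 gives Q = 21.5 and P = 173.5.
DWL is the triangle between Q = 21.5 and Q = 43: ½·(43 − 21.5)·(173.5 − 66) = 1155.625.

DWL = 1155.625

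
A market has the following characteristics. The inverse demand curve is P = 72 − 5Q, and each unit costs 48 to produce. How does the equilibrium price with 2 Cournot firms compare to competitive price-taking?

In a 2-firm Cournot equilibrium, symmetry and the first-order condition give q = (72 − 48)/(15) = 1.6. So Q = 3.2 and P = 56.
Competitive firms price at marginal cost: P = 48, giving Q = 4.8.

Cournot: P = 56; Competition: P = 48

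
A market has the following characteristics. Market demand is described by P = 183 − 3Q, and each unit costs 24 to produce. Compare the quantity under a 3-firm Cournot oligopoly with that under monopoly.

Cournot: Q = 39.75; Monopoly: Q = 26.5

In a 3-firm Cournot equilibrium, symmetry and the first-order condition give q = (183 − 24)/(12) = 13.25. So Q = 39.75 and P = 63.75.
A monopolist chooses Q where MR = MC. MR = 183 − 6Q; setting this equal to 24 gives Q = 26.5 and P = 103.5.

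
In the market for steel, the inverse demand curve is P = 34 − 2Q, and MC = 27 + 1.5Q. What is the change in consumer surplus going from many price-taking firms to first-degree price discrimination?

CS falls by 4

Under competition P = MC: 34 − 2Q = 27 + 1.5Q ⇒ Q = 2, P = 30.
CS = ½·(34 − 30)·2 = 4.
With perfect price discrimination, output is the efficient level Q = 2 (where demand meets MC), but every buyer pays their willingness to pay: CS = 0 and PS = total surplus.
CS = 0.
Change in consumer surplus: 0 − 4 = −4.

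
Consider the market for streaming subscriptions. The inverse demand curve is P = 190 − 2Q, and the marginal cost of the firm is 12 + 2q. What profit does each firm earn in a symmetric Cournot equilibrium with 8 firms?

In a 8-firm Cournot equilibrium, symmetry and the first-order condition give q = (190 − 12)/(20) = 8.9. So Q = 71.2 and P = 47.6.
Each firm's profit = 47.6·8.9 − (12·8.9 + ½·2·8.9²) = 237.63.

π_i = 237.63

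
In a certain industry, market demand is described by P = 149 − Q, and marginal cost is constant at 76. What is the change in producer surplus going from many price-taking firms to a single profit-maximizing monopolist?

Perfect competition: P = MC = 76, so 149 − Q = 76 and Q = 73.
PS = (76 − 76)·73 = 0.
The monopolist equates marginal revenue to marginal cost: 149 − 2Q = 76, so Q = 36.5. From demand, P = 112.5.
PS = (112.5 − 76)·36.5 = 1332.25.
Change in producer surplus: 1332.25 − 0 = 1332.25.

Producer surplus rises by 1332.25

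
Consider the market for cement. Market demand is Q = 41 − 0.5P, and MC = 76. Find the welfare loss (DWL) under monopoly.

DWL = 2.25

Inverting demand: P = 82 − 2Q.
Perfect competition: P = MC = 76, so 82 − 2Q = 76 and Q = 3.
The monopolist equates marginal revenue to marginal cost: 82 − 4Q = 76, so Q = 1.5. From demand, P = 79.
DWL is the triangle between Q = 1.5 and Q = 3: ½·(3 − 1.5)·(79 − 76) = 2.25.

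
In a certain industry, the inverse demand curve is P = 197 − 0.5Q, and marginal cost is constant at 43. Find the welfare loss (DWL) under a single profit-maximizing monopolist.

Under competition P = MC = 43, so Q = (197 − 43)/0.5 = 308.
Monopoly sets MR = MC: 197 − Q = 43 ⇒ Q = 154, P = 197 − 0.5·154 = 120.
DWL is the triangle between Q = 154 and Q = 308: ½·(308 − 154)·(120 − 43) = 5929.

DWL = 5929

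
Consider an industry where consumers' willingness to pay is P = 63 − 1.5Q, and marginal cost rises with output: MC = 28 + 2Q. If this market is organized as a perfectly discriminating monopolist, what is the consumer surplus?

Under first-degree price discrimination the firm charges each unit its demand price and produces up to where P = MC, i.e. Q = 10. Consumer surplus is zero; producer surplus equals total surplus.
CS = 0.

CS = 0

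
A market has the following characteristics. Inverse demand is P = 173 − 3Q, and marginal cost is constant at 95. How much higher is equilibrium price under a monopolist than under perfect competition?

Competitive firms price at marginal cost: P = 95, giving Q = 26.
A monopolist chooses Q where MR = MC. MR = 173 − 6Q; setting this equal to 95 gives Q = 13 and P = 134.
Change in equilibrium price: 134 − 95 = 39.

P rises by 39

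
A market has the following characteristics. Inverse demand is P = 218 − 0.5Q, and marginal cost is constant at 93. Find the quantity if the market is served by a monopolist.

Q = 125

Monopoly sets MR = MC: 218 − Q = 93 ⇒ Q = 125, P = 218 − 0.5·125 = 155.5.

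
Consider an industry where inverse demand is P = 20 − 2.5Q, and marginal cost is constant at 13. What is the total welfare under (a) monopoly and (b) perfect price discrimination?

Monopoly: TS = 7.35; Perfect PD: TS = 9.8

Monopoly sets MR = MC: 20 − 5Q = 13 ⇒ Q = 1.4, P = 20 − 2.5·1.4 = 16.5.
CS = ½·(20 − 16.5)·1.4 = 2.45; PS = (16.5 − 13)·1.4 = 4.9; TS = 7.35.
Under first-degree price discrimination the firm charges each unit its demand price and produces up to where P = MC, i.e. Q = 2.8. Consumer surplus is zero; producer surplus equals total surplus.
TS = 9.8 (equal to competitive TS).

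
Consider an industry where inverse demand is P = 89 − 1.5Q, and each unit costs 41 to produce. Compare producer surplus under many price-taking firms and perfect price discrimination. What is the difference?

Producer surplus rises by 768

Competitive firms price at marginal cost: P = 41, giving Q = 32.
PS = (41 − 41)·32 = 0.
A perfectly discriminating monopolist sells every unit with P(Q) ≥ MC(Q), so output equals the competitive quantity Q = 32. Each buyer pays their reservation price, so CS = 0 and the firm captures all surplus.
PS = ½·(89 − 41)·32 = 768.
Change in producer surplus: 768 − 0 = 768.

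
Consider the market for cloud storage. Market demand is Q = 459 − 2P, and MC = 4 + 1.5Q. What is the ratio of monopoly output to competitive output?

Q_m/Q_c = 0.8

Inverting demand: P = 229.5 − 0.5Q.
The monopolist equates marginal revenue to marginal cost: 229.5 − Q = 4 + 1.5Q, so Q = 90.2. From demand, P = 184.4.
Under competition P = MC: 229.5 − 0.5Q = 4 + 1.5Q ⇒ Q = 112.75, P = 173.125.
Ratio Q_m/Q_c = 90.2/112.75 = 0.8.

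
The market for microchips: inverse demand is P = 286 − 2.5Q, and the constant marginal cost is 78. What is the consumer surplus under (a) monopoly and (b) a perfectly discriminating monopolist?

A monopolist chooses Q where MR = MC. MR = 286 − 5Q; setting this equal to 78 gives Q = 41.6 and P = 182.
CS = ½·(286 − 182)·41.6 = 2163.2.
A perfectly discriminating monopolist sells every unit with P(Q) ≥ MC(Q), so output equals the competitive quantity Q = 83.2. Each buyer pays their reservation price, so CS = 0 and the firm captures all surplus.
CS = 0.

Monopoly: CS = 2163.2; Perfect PD: CS = 0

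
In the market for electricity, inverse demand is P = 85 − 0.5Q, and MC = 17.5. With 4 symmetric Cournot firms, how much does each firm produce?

q_i = 27

In a 4-firm Cournot equilibrium, symmetry and the first-order condition give q = (85 − 17.5)/(2.5) = 27. So Q = 108 and P = 31.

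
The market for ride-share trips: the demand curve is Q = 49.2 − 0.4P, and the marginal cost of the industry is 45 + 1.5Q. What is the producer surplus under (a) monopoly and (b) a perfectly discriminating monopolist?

Monopoly: PS = 468; Perfect PD: PS = 760.5

Inverting demand: P = 123 − 2.5Q.
A monopolist chooses Q where MR = MC. MR = 123 − 5Q; setting this equal to 45 + 1.5Q gives Q = 12 and P = 93.
PS = P·Q − VC(Q) = 93·12 − (45·12 + ½·1.5·12²) = 468.
With perfect price discrimination, output is the efficient level Q = 19.5 (where demand meets MC), but every buyer pays their willingness to pay: CS = 0 and PS = total surplus.
PS = ½·(123 − 45)·19.5 = 760.5.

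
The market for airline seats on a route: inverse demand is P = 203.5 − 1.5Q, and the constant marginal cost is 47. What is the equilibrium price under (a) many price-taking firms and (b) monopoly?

Competition: P = 47; Monopoly: P = 125.25

Perfect competition: P = MC = 47, so 203.5 − 1.5Q = 47 and Q = 313/3.
A monopolist chooses Q where MR = MC. MR = 203.5 − 3Q; setting this equal to 47 gives Q = 313/6 and P = 125.25.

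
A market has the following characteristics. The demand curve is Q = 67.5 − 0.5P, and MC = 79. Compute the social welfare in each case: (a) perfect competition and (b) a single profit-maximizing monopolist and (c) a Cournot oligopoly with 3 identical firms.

Competition: TS = 784; Monopoly: TS = 588; Cournot: TS = 735

Inverting demand: P = 135 − 2Q.
Perfect competition: P = MC = 79, so 135 − 2Q = 79 and Q = 28.
CS = ½·(135 − 79)·28 = 784; PS = (79 − 79)·28 = 0; TS = 784.
Monopoly sets MR = MC: 135 − 4Q = 79 ⇒ Q = 14, P = 135 − 2·14 = 107.
CS = ½·(135 − 107)·14 = 196; PS = (107 − 79)·14 = 392; TS = 588.
Cournot with 3 identical firms: the symmetric best-response condition is 135 − 8q = 79. Each firm produces q = 7, total output Q = 21, price P = 93.
CS = ½·(135 − 93)·21 = 441; PS = (93 − 79)·21 = 294; TS = 735.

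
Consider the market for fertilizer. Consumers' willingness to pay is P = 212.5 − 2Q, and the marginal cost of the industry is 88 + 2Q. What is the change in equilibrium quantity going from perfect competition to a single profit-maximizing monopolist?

Q falls by 10.375

Competitive equilibrium sets price equal to marginal cost: 212.5 − 2Q = 88 + 2Q, so Q = 31.125 and P = 150.25.
A monopolist chooses Q where MR = MC. MR = 212.5 − 4Q; setting this equal to 88 + 2Q gives Q = 20.75 and P = 171.
Change in equilibrium quantity: 20.75 − 31.125 = −10.375.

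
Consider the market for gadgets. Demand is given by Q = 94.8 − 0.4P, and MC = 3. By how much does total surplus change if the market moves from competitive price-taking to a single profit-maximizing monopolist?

Total surplus falls by 2737.8

Inverting demand: P = 237 − 2.5Q.
Competitive firms price at marginal cost: P = 3, giving Q = 93.6.
CS = ½·(237 − 3)·93.6 = 10951.2; PS = (3 − 3)·93.6 = 0; TS = 10951.2.
Monopoly sets MR = MC: 237 − 5Q = 3 ⇒ Q = 46.8, P = 237 − 2.5·46.8 = 120.
CS = ½·(237 − 120)·46.8 = 2737.8; PS = (120 − 3)·46.8 = 5475.6; TS = 8213.4.
Change in total surplus: 8213.4 − 10951.2 = −2737.8.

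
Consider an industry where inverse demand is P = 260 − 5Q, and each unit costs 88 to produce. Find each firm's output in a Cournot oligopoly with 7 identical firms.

q_i = 4.3

Cournot with 7 identical firms: the symmetric best-response condition is 260 − 40q = 88. Each firm produces q = 4.3, total output Q = 30.1, price P = 109.5.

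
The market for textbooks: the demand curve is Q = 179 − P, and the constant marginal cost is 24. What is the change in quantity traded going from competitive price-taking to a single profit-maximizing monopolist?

Quantity traded falls by 77.5

Inverting demand: P = 179 − Q.
Under competition P = MC = 24, so Q = (179 − 24)/1 = 155.
A monopolist chooses Q where MR = MC. MR = 179 − 2Q; setting this equal to 24 gives Q = 77.5 and P = 101.5.
Change in quantity traded: 77.5 − 155 = −77.5.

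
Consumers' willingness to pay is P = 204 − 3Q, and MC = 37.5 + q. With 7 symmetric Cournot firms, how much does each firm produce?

In a 7-firm Cournot equilibrium, symmetry and the first-order condition give q = (204 − 37.5)/(25) = 6.66. So Q = 46.62 and P = 64.14.

q_i = 6.66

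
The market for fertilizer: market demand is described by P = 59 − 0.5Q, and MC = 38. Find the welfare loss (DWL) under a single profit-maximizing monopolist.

Competitive firms price at marginal cost: P = 38, giving Q = 42.
Monopoly sets MR = MC: 59 − Q = 38 ⇒ Q = 21, P = 59 − 0.5·21 = 48.5.
DWL is the triangle between Q = 21 and Q = 42: ½·(42 − 21)·(48.5 − 38) = 110.25.

DWL = 110.25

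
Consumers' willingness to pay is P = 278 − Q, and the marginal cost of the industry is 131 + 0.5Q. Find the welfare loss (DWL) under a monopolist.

DWL = 1152.48

Under competition P = MC: 278 − Q = 131 + 0.5Q ⇒ Q = 98, P = 180.
The monopolist equates marginal revenue to marginal cost: 278 − 2Q = 131 + 0.5Q, so Q = 58.8. From demand, P = 219.2.
CS = ½·(278 − 180)·98 = 4802; PS = (180·98 − 131·98 − ½·0.5·98²) = 2401; TS = 7203.
CS = ½·(278 − 219.2)·58.8 = 1728.72; PS = (219.2·58.8 − 131·58.8 − ½·0.5·58.8²) = 4321.8; TS = 6050.52.
DWL = 7203 − 6050.52 = 1152.48.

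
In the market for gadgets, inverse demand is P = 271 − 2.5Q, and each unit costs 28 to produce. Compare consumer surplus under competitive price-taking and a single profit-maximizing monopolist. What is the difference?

Consumer surplus falls by 8857.35

Competitive firms price at marginal cost: P = 28, giving Q = 97.2.
CS = ½·(271 − 28)·97.2 = 11809.8.
The monopolist equates marginal revenue to marginal cost: 271 − 5Q = 28, so Q = 48.6. From demand, P = 149.5.
CS = ½·(271 − 149.5)·48.6 = 2952.45.
Change in consumer surplus: 2952.45 − 11809.8 = −8857.35.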